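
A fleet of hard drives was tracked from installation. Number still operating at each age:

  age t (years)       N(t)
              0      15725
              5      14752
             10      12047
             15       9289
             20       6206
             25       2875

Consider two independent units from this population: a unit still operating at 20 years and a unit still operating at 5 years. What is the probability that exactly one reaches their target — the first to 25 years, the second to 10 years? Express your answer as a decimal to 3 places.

0.523

p₁ = N(25)/N(20) = 2875/6206 = 0.463261; p₂ = N(10)/N(5) = 12047/14752 = 0.816635.
P(exactly one) = p₁(1−p₂) + (1−p₁)p₂ = 0.084946 + 0.438320 = 0.523266.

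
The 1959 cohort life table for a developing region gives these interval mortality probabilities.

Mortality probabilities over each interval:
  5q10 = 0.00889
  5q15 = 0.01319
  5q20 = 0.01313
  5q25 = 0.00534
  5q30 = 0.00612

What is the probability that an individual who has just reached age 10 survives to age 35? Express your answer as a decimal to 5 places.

Chaining the interval survival probabilities: (1 − 0.00889) × (1 − 0.01319) × (1 − 0.01313) × (1 − 0.00534) × (1 − 0.00612).
= 0.99111 × 0.98681 × 0.98687 × 0.99466 × 0.99388 = 0.954166.

0.95417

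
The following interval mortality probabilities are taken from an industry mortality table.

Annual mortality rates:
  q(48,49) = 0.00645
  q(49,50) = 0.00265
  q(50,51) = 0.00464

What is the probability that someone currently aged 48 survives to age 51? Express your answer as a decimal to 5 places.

Chaining the interval survival probabilities: (1 − 0.00645) × (1 − 0.00265) × (1 − 0.00464).
= 0.99355 × 0.99735 × 0.99536 = 0.986319.

0.98632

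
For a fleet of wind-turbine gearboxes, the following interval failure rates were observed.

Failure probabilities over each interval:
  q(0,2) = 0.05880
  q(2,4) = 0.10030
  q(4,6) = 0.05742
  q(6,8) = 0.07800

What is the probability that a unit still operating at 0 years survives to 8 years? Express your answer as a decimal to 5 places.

0.73592

P(survive 0→8) = (1 − 0.05880) × (1 − 0.10030) × (1 − 0.05742) × (1 − 0.07800).
= 0.94120 × 0.89970 × 0.94258 × 0.92200 = 0.735917.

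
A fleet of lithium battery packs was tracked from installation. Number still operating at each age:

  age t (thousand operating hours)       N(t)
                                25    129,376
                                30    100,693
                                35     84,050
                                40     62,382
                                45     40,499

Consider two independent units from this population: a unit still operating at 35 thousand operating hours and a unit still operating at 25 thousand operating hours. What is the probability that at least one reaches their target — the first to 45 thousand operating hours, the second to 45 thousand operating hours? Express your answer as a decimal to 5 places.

p₁ = N(45)/N(35) = 40,499/84,050 = 0.481844; p₂ = N(45)/N(25) = 40,499/129,376 = 0.313033.
P(at least one) = 1 − (1−p₁)(1−p₂) = 1 − 0.518156 × 0.686967 = 0.644044.

0.64404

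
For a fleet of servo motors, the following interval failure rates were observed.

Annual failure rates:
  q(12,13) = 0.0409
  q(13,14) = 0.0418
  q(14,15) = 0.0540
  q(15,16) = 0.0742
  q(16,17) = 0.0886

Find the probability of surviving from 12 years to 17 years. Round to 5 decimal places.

Survival from 12 to 17 is the product of surviving each interval: (1 − 0.0409) × (1 − 0.0418) × (1 − 0.0540) × (1 − 0.0742) × (1 − 0.0886).
= 0.9591 × 0.9582 × 0.9460 × 0.9258 × 0.9114 = 0.733563.

0.73356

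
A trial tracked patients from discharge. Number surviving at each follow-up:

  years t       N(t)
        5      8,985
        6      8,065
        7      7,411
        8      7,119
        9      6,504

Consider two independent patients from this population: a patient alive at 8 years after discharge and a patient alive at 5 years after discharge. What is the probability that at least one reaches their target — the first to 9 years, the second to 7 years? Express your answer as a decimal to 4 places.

p₁ = N(9)/N(8) = 6,504/7,119 = 0.913611; p₂ = N(7)/N(5) = 7,411/8,985 = 0.824819.
P(at least one) = 1 − (1−p₁)(1−p₂) = 1 − 0.086389 × 0.175181 = 0.984866.

0.9849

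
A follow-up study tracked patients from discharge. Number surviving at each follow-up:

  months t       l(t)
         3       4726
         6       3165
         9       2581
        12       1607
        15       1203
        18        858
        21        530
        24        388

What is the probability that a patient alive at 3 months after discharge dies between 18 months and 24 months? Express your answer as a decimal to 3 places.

This is the probability of reaching 18 but not 24, conditional on being alive at 3: (l(18) − l(24)) / l(3).
= (858 − 388) / 4726 = 470 / 4726 = 0.099450.

0.099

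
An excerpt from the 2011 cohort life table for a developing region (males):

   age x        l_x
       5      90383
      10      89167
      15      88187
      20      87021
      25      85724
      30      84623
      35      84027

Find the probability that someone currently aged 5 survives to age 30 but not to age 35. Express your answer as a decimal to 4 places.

0.0066

We want 25|5q5 = (l_30 − l_35)/l_5.
This is the probability of reaching 30 but not 35, conditional on being alive at 5: (l_30 − l_35) / l_5.
= (84623 − 84027) / 90383 = 596 / 90383 = 0.006594.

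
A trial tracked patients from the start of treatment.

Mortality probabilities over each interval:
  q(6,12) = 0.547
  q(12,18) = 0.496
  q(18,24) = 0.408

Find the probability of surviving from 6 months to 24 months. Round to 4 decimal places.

Survival from 6 to 24 is the product of surviving each interval: (1 − 0.547) × (1 − 0.496) × (1 − 0.408).
= 0.453 × 0.504 × 0.592 = 0.135161.

0.1352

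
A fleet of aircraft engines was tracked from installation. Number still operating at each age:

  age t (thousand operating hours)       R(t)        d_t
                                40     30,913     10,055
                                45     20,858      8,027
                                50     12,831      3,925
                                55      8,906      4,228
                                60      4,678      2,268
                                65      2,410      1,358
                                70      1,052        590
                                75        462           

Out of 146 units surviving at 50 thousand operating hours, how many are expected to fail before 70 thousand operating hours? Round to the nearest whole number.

The relevant probability is 1 − 1,052/12,831 = 0.918011.
Expected number = 146 × 0.918011 = 134.

134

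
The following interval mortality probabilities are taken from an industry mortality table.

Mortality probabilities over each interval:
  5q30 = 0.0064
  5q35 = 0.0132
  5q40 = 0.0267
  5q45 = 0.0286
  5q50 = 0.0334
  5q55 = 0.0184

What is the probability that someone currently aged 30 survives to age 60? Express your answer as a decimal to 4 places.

0.8796

30p30 = (1 − 0.0064) × (1 − 0.0132) × (1 − 0.0267) × (1 − 0.0286) × (1 − 0.0334) × (1 − 0.0184).
= 0.9936 × 0.9868 × 0.9733 × 0.9714 × 0.9666 × 0.9816 = 0.879563.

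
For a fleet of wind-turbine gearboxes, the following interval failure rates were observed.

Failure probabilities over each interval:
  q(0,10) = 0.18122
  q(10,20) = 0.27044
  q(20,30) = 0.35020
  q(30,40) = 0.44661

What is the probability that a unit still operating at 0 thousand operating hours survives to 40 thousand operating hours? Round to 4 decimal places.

The overall survival probability is (1 − 0.18122) × (1 − 0.27044) × (1 − 0.35020) × (1 − 0.44661).
= 0.81878 × 0.72956 × 0.64980 × 0.55339 = 0.214802.

0.2148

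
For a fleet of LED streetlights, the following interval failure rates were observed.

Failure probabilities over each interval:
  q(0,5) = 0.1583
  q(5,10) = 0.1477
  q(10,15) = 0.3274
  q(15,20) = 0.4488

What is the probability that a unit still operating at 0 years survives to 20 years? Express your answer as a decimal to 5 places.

The overall survival probability is (1 − 0.1583) × (1 − 0.1477) × (1 − 0.3274) × (1 − 0.4488).
= 0.8417 × 0.8523 × 0.6726 × 0.5512 = 0.265960.

0.26596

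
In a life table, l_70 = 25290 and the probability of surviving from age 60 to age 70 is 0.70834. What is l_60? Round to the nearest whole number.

35703

l_60 = l_70 / p = 25290 / 0.70834 = 35703.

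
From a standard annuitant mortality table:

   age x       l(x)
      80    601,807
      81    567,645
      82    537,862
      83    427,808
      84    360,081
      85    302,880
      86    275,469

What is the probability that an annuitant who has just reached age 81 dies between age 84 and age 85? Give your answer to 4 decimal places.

0.1008

This is the probability of reaching 84 but not 85, conditional on being alive at 81: (l(84) − l(85)) / l(81).
= (360,081 − 302,880) / 567,645 = 57,201 / 567,645 = 0.100769.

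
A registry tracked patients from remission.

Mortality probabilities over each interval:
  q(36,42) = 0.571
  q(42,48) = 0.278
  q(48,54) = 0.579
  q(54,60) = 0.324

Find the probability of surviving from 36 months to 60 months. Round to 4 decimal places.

0.0882

Chaining the interval survival probabilities: (1 − 0.571) × (1 − 0.278) × (1 − 0.579) × (1 − 0.324).
= 0.429 × 0.722 × 0.421 × 0.676 = 0.088150.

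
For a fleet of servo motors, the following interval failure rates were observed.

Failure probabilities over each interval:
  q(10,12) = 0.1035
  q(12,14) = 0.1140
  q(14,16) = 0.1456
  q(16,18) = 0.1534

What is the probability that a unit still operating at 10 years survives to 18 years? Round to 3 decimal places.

0.575

Chaining the interval survival probabilities: (1 − 0.1035) × (1 − 0.1140) × (1 − 0.1456) × (1 − 0.1534).
= 0.8965 × 0.8860 × 0.8544 × 0.8466 = 0.574544.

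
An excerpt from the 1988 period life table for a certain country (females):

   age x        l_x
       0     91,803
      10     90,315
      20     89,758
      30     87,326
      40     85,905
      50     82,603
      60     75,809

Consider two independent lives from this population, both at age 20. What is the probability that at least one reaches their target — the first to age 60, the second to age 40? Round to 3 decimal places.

0.993

p₁ = l_60/l_20 = 75,809/89,758 = 0.844593; p₂ = l_40/l_20 = 85,905/89,758 = 0.957073.
P(at least one) = 1 − (1−p₁)(1−p₂) = 1 − 0.155407 × 0.042927 = 0.993329.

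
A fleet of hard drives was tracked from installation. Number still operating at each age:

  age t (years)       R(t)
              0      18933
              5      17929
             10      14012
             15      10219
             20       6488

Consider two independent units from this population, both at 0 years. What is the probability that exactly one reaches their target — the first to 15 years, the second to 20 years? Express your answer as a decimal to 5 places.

p₁ = R(15)/R(0) = 10219/18933 = 0.539745; p₂ = R(20)/R(0) = 6488/18933 = 0.342682.
P(exactly one) = p₁(1−p₂) + (1−p₁)p₂ = 0.354784 + 0.157721 = 0.512505.

0.51251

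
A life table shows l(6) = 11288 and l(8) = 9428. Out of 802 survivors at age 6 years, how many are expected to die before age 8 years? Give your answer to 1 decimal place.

132.2

The relevant probability is 1 − 9428/11288 = 0.164777.
Expected number = 802 × 0.164777 = 132.2.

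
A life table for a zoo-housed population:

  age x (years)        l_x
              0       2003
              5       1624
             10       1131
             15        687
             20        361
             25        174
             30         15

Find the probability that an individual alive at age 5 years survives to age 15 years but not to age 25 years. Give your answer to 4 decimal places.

This is the probability of reaching 15 but not 25, conditional on being alive at 5: (l_15 − l_25) / l_5.
= (687 − 174) / 1624 = 513 / 1624 = 0.315887.

0.3159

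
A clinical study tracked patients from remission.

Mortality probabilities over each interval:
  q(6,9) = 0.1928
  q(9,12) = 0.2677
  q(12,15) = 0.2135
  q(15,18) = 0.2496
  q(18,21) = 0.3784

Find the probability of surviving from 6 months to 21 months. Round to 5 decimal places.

0.21686

The overall survival probability is (1 − 0.1928) × (1 − 0.2677) × (1 − 0.2135) × (1 − 0.2496) × (1 − 0.3784).
= 0.8072 × 0.7323 × 0.7865 × 0.7504 × 0.6216 = 0.216857.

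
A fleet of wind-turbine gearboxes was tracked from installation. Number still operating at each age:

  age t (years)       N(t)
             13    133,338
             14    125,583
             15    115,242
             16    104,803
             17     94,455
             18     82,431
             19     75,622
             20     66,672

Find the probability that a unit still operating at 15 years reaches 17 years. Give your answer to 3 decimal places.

0.820

The conditional survival probability is N(17)/N(15) = 94,455/115,242 = 0.819623.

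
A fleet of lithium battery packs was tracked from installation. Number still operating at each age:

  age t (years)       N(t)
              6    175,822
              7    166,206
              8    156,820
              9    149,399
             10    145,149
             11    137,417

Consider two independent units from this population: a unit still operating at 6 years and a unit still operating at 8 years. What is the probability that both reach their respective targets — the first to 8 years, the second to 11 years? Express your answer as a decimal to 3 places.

p₁ = N(8)/N(6) = 156,820/175,822 = 0.891925; p₂ = N(11)/N(8) = 137,417/156,820 = 0.876272.
P(both) = p₁ × p₂ = 0.891925 × 0.876272 = 0.781569.

0.782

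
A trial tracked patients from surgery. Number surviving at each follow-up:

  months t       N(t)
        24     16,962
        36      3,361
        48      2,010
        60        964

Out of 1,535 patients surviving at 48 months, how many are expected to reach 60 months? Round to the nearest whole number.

The relevant probability is 964/2,010 = 0.479602.
Expected number = 1,535 × 0.479602 = 736.

736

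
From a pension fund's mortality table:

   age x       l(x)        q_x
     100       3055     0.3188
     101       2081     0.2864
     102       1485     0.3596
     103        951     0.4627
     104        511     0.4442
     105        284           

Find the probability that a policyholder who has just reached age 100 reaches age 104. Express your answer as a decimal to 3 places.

0.167

The conditional survival probability is l(104)/l(100) = 511/3055 = 0.167267.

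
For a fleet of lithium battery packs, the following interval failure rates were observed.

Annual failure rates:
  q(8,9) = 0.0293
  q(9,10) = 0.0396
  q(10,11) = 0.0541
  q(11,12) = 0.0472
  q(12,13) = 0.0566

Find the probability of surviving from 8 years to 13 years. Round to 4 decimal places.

Survival from 8 to 13 is the product of surviving each interval: (1 − 0.0293) × (1 − 0.0396) × (1 − 0.0541) × (1 − 0.0472) × (1 − 0.0566).
= 0.9707 × 0.9604 × 0.9459 × 0.9528 × 0.9434 = 0.792647.

0.7926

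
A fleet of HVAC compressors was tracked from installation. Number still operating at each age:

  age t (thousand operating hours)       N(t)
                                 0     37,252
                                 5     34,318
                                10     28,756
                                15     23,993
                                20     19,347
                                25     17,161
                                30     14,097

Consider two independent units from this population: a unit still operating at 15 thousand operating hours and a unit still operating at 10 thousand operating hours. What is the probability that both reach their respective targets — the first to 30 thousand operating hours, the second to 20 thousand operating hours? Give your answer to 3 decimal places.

p₁ = N(30)/N(15) = 14,097/23,993 = 0.587546; p₂ = N(20)/N(10) = 19,347/28,756 = 0.672799.
P(both) = p₁ × p₂ = 0.587546 × 0.672799 = 0.395300.

0.395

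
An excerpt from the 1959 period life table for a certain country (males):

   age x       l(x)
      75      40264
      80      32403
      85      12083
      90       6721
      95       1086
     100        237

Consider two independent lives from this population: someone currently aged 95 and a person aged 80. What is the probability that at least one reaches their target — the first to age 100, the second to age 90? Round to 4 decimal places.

0.3804

p₁ = l(100)/l(95) = 237/1086 = 0.218232; p₂ = l(90)/l(80) = 6721/32403 = 0.207419.
P(at least one) = 1 − (1−p₁)(1−p₂) = 1 − 0.781768 × 0.792581 = 0.380386.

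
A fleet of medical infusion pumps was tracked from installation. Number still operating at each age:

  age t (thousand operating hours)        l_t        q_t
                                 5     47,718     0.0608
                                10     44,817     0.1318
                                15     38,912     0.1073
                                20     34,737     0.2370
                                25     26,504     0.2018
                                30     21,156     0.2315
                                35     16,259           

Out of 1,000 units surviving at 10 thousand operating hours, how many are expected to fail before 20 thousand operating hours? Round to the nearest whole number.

The relevant probability is 1 − 34,737/44,817 = 0.224915.
Expected number = 1,000 × 0.224915 = 225.

225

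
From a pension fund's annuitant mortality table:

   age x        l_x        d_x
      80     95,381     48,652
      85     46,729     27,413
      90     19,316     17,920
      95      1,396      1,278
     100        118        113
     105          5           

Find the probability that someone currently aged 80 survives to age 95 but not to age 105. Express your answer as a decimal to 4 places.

0.0146

This is the probability of reaching 95 but not 105, conditional on being alive at 80: (l_95 − l_105) / l_80.
= (1,396 − 5) / 95,381 = 1,391 / 95,381 = 0.014584.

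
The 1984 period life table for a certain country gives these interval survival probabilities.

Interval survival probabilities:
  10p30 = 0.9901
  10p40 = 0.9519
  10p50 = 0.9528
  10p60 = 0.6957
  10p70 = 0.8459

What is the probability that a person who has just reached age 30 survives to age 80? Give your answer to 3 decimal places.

0.528

50p30 = 0.9901 × 0.9519 × 0.9528 × 0.6957 × 0.8459.
= 0.528461.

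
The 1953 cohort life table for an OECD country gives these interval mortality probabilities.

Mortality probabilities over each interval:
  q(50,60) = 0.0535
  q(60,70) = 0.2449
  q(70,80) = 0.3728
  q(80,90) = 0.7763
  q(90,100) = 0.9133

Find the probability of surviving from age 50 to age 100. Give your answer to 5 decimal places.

0.00869

Survival from 50 to 100 is the product of surviving each interval: (1 − 0.0535) × (1 − 0.2449) × (1 − 0.3728) × (1 − 0.7763) × (1 − 0.9133).
= 0.9465 × 0.7551 × 0.6272 × 0.2237 × 0.0867 = 0.008694.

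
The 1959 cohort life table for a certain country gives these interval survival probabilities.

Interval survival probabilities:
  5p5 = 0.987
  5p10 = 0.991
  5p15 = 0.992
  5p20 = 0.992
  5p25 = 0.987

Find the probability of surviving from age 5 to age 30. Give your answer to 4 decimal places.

0.9500

25p5 = 0.987 × 0.991 × 0.992 × 0.992 × 0.987.
= 0.950017.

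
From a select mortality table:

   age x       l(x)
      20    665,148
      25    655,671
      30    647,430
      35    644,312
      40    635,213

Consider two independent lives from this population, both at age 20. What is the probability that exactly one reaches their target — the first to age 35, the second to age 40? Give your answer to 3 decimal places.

p₁ = l(35)/l(20) = 644,312/665,148 = 0.968675; p₂ = l(40)/l(20) = 635,213/665,148 = 0.954995.
P(exactly one) = p₁(1−p₂) + (1−p₁)p₂ = 0.043595 + 0.029915 = 0.073510.

0.074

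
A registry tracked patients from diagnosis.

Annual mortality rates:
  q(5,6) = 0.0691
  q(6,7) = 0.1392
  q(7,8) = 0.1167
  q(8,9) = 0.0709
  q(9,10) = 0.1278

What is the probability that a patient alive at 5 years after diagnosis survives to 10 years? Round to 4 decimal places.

Survival from 5 to 10 is the product of surviving each interval: (1 − 0.0691) × (1 − 0.1392) × (1 − 0.1167) × (1 − 0.0709) × (1 − 0.1278).
= 0.9309 × 0.8608 × 0.8833 × 0.9291 × 0.8722 = 0.573577.

0.5736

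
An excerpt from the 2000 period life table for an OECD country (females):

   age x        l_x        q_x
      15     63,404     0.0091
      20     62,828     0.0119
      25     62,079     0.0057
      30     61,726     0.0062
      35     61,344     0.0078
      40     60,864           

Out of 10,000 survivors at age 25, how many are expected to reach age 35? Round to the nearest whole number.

The relevant probability is 61,344/62,079 = 0.988160.
Expected number = 10,000 × 0.988160 = 9882.

9882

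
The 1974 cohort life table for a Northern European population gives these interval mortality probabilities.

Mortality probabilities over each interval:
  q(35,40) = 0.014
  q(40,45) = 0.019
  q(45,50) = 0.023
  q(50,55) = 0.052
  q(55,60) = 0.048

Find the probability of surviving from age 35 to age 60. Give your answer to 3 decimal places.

0.853

Chaining the interval survival probabilities: (1 − 0.014) × (1 − 0.019) × (1 − 0.023) × (1 − 0.052) × (1 − 0.048).
= 0.986 × 0.981 × 0.977 × 0.948 × 0.952 = 0.852876.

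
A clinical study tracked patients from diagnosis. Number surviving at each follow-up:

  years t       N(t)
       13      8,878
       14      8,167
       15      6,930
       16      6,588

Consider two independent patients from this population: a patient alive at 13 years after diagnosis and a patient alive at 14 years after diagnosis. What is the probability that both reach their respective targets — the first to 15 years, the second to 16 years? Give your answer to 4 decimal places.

p₁ = N(15)/N(13) = 6,930/8,878 = 0.780581; p₂ = N(16)/N(14) = 6,588/8,167 = 0.806661.
P(both) = p₁ × p₂ = 0.780581 × 0.806661 = 0.629664.

0.6297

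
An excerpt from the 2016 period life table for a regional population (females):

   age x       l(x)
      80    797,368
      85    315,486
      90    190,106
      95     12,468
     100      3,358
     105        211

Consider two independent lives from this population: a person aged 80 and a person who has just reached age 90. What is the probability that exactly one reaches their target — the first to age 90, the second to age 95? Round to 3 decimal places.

p₁ = l(90)/l(80) = 190,106/797,368 = 0.238417; p₂ = l(95)/l(90) = 12,468/190,106 = 0.065584.
P(exactly one) = p₁(1−p₂) + (1−p₁)p₂ = 0.222781 + 0.049948 = 0.272728.

0.273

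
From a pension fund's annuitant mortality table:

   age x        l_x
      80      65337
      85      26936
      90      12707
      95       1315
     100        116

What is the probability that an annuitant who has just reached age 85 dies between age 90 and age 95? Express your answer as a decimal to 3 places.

0.423

This is the probability of reaching 90 but not 95, conditional on being alive at 85: (l_90 − l_95) / l_85.
= (12707 − 1315) / 26936 = 11392 / 26936 = 0.422928.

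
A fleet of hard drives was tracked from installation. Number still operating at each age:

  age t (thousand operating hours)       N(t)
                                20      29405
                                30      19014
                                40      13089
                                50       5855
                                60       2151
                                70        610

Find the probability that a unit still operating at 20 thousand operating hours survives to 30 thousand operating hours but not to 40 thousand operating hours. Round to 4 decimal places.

0.2015

This is the probability of reaching 30 but not 40, conditional on being operational at 20: (N(30) − N(40)) / N(20).
= (19014 − 13089) / 29405 = 5925 / 29405 = 0.201496.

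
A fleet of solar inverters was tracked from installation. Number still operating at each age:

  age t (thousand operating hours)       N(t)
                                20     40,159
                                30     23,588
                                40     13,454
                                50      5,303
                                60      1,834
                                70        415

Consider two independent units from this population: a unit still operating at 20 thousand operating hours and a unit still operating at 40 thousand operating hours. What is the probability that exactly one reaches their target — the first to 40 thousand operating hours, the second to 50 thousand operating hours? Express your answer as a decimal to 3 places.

p₁ = N(40)/N(20) = 13,454/40,159 = 0.335018; p₂ = N(50)/N(40) = 5,303/13,454 = 0.394158.
P(exactly one) = p₁(1−p₂) + (1−p₁)p₂ = 0.202968 + 0.262108 = 0.465076.

0.465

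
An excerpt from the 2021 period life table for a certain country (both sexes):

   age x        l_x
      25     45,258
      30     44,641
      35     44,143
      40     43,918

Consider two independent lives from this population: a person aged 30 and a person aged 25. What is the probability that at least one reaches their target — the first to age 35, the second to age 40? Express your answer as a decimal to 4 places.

0.9997

p₁ = l_35/l_30 = 44,143/44,641 = 0.988844; p₂ = l_40/l_25 = 43,918/45,258 = 0.970392.
P(at least one) = 1 − (1−p₁)(1−p₂) = 1 − 0.011156 × 0.029608 = 0.999670.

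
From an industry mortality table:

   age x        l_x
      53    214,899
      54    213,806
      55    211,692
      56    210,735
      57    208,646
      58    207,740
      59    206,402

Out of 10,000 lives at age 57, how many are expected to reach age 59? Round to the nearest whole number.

The relevant probability is 206,402/208,646 = 0.989245.
Expected number = 10,000 × 0.989245 = 9892.

9892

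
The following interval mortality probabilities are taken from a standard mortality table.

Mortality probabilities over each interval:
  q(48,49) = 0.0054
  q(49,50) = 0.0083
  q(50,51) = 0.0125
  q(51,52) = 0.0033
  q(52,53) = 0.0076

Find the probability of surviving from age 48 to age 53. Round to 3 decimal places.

0.963

P(survive 48→53) = (1 − 0.0054) × (1 − 0.0083) × (1 − 0.0125) × (1 − 0.0033) × (1 − 0.0076).
= 0.9946 × 0.9917 × 0.9875 × 0.9967 × 0.9924 = 0.963423.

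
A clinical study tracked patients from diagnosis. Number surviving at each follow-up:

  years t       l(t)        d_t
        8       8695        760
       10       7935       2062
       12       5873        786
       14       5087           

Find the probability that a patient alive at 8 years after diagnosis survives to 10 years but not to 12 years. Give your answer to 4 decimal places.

This is the probability of reaching 10 but not 12, conditional on being alive at 8: (l(10) − l(12)) / l(8).
= (7935 − 5873) / 8695 = 2062 / 8695 = 0.237148.

0.2371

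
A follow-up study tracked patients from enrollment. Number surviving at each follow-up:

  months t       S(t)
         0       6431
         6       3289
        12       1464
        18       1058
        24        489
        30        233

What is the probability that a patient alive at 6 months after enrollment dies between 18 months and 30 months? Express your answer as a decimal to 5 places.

This is the probability of reaching 18 but not 30, conditional on being alive at 6: (S(18) − S(30)) / S(6).
= (1058 − 233) / 3289 = 825 / 3289 = 0.250836.

0.25084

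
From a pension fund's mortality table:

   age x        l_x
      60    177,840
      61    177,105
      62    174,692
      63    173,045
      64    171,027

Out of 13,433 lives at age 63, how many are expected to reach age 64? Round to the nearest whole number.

The relevant probability is 171,027/173,045 = 0.988338.
Expected number = 13,433 × 0.988338 = 13276.

13276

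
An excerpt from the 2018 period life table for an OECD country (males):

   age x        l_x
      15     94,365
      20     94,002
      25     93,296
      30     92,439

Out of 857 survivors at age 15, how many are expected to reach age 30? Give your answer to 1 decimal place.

The relevant probability is 92,439/94,365 = 0.979590.
Expected number = 857 × 0.979590 = 839.5.

839.5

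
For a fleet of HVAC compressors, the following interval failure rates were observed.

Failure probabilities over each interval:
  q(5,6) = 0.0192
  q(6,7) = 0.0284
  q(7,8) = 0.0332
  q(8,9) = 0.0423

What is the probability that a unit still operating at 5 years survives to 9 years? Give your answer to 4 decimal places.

0.8823

P(survive 5→9) = (1 − 0.0192) × (1 − 0.0284) × (1 − 0.0332) × (1 − 0.0423).
= 0.9808 × 0.9716 × 0.9668 × 0.9577 = 0.882336.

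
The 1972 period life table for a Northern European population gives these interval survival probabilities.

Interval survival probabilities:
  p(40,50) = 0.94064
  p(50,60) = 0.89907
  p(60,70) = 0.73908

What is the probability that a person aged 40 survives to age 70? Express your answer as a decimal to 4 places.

0.6250

P(survive 40→70) = 0.94064 × 0.89907 × 0.73908.
= 0.625041.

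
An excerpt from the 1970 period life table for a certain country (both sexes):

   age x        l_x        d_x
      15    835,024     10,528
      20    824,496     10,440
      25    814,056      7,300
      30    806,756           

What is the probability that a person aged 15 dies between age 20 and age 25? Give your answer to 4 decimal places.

We want 5|5q15 = (l_20 − l_25)/l_15.
This is the probability of reaching 20 but not 25, conditional on being alive at 15: (l_20 − l_25) / l_15.
= (824,496 − 814,056) / 835,024 = 10,440 / 835,024 = 0.012503.

0.0125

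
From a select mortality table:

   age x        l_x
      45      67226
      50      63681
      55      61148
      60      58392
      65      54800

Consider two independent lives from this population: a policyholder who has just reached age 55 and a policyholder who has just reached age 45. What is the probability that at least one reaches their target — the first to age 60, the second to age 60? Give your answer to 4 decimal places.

0.9941

p₁ = l_60/l_55 = 58392/61148 = 0.954929; p₂ = l_60/l_45 = 58392/67226 = 0.868593.
P(at least one) = 1 − (1−p₁)(1−p₂) = 1 − 0.045071 × 0.131407 = 0.994077.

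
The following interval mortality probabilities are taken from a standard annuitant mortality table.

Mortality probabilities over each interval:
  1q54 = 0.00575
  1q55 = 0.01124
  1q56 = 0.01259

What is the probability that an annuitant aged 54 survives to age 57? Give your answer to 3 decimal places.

0.971

Chaining the interval survival probabilities: (1 − 0.00575) × (1 − 0.01124) × (1 − 0.01259).
= 0.99425 × 0.98876 × 0.98741 = 0.970698.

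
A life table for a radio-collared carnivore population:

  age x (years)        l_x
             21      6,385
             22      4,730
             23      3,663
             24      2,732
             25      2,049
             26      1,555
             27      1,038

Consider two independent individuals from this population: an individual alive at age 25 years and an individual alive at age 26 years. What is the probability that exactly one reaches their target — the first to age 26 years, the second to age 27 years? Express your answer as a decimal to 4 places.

p₁ = l_26/l_25 = 1,555/2,049 = 0.758907; p₂ = l_27/l_26 = 1,038/1,555 = 0.667524.
P(exactly one) = p₁(1−p₂) + (1−p₁)p₂ = 0.252318 + 0.160935 = 0.413254.

0.4133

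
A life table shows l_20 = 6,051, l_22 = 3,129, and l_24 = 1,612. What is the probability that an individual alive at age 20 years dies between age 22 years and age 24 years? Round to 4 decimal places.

0.2507

This is the probability of reaching 22 but not 24, conditional on being alive at 20: (l_22 − l_24) / l_20.
= (3,129 − 1,612) / 6,051 = 1,517 / 6,051 = 0.250702.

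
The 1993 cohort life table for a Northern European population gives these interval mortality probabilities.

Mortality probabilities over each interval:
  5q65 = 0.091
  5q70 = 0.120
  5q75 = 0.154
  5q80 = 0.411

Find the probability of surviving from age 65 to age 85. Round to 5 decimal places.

Survival from 65 to 85 is the product of surviving each interval: (1 − 0.091) × (1 − 0.120) × (1 − 0.154) × (1 − 0.411).
= 0.909 × 0.880 × 0.846 × 0.589 = 0.398595.

0.39860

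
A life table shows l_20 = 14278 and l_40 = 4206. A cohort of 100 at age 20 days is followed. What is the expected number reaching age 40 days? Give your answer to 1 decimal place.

29.5

The relevant probability is 4206/14278 = 0.294579.
Expected number = 100 × 0.294579 = 29.5.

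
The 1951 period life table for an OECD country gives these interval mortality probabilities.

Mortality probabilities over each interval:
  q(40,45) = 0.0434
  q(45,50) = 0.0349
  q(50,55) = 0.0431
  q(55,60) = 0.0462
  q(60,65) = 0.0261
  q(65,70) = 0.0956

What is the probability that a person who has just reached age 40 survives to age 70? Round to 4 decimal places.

Chaining the interval survival probabilities: (1 − 0.0434) × (1 − 0.0349) × (1 − 0.0431) × (1 − 0.0462) × (1 − 0.0261) × (1 − 0.0956).
= 0.9566 × 0.9651 × 0.9569 × 0.9538 × 0.9739 × 0.9044 = 0.742167.

0.7422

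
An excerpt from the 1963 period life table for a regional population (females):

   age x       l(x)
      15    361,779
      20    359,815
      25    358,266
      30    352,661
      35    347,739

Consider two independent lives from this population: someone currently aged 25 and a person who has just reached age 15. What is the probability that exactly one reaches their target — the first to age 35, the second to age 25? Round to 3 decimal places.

0.039

p₁ = l(35)/l(25) = 347,739/358,266 = 0.970617; p₂ = l(25)/l(15) = 358,266/361,779 = 0.990290.
P(exactly one) = p₁(1−p₂) + (1−p₁)p₂ = 0.009425 + 0.029098 = 0.038522.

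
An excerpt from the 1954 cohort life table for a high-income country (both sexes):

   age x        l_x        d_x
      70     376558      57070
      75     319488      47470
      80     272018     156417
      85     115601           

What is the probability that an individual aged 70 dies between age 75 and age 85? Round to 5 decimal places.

This is the probability of reaching 75 but not 85, conditional on being alive at 70: (l_75 − l_85) / l_70.
= (319488 − 115601) / 376558 = 203887 / 376558 = 0.541449.

0.54145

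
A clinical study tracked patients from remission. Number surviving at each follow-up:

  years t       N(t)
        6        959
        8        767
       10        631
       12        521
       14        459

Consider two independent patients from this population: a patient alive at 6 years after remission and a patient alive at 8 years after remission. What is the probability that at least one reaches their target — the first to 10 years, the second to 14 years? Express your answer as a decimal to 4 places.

p₁ = N(10)/N(6) = 631/959 = 0.657977; p₂ = N(14)/N(8) = 459/767 = 0.598435.
P(at least one) = 1 − (1−p₁)(1−p₂) = 1 − 0.342023 × 0.401565 = 0.862656.

0.8627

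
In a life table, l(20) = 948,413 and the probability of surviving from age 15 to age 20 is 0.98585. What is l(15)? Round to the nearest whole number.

l(15) = l(20) / p = 948,413 / 0.98585 = 962026.

962026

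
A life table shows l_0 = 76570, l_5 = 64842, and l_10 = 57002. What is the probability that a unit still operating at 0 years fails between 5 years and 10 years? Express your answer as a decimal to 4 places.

This is the probability of reaching 5 but not 10, conditional on being operational at 0: (l_5 − l_10) / l_0.
= (64842 − 57002) / 76570 = 7840 / 76570 = 0.102390.

0.1024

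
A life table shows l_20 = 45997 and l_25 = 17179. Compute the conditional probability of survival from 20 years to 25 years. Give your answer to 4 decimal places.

0.3735

The conditional survival probability is l_25/l_20 = 17179/45997 = 0.373481.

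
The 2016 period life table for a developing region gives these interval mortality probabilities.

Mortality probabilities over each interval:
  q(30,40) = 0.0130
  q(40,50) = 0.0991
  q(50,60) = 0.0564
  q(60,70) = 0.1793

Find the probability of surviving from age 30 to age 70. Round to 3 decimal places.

The overall survival probability is (1 − 0.0130) × (1 − 0.0991) × (1 − 0.0564) × (1 − 0.1793).
= 0.9870 × 0.9009 × 0.9436 × 0.8207 = 0.688599.

0.689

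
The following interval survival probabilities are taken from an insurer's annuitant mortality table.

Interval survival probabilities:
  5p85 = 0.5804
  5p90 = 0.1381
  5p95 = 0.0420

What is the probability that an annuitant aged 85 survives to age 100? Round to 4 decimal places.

Chaining the interval survival probabilities: 0.5804 × 0.1381 × 0.0420.
= 0.003366.

0.0034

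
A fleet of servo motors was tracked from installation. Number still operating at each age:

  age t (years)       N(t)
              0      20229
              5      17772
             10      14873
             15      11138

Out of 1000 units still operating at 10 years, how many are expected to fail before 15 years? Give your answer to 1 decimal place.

251.1

The relevant probability is 1 − 11138/14873 = 0.251126.
Expected number = 1000 × 0.251126 = 251.1.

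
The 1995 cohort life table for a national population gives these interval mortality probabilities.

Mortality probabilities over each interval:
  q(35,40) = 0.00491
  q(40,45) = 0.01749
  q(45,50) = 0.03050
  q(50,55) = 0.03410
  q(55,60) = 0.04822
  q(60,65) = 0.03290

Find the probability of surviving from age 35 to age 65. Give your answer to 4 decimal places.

P(survive 35→65) = (1 − 0.00491) × (1 − 0.01749) × (1 − 0.03050) × (1 − 0.03410) × (1 − 0.04822) × (1 − 0.03290).
= 0.99509 × 0.98251 × 0.96950 × 0.96590 × 0.95178 × 0.96710 = 0.842728.

0.8427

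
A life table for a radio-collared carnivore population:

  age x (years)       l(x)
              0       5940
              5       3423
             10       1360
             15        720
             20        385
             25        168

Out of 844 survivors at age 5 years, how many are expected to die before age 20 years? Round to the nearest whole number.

The relevant probability is 1 − 385/3423 = 0.887526.
Expected number = 844 × 0.887526 = 749.

749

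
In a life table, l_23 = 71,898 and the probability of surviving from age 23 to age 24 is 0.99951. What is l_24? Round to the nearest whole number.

l_24 = l_23 × p = 71,898 × 0.99951 = 71863.

71863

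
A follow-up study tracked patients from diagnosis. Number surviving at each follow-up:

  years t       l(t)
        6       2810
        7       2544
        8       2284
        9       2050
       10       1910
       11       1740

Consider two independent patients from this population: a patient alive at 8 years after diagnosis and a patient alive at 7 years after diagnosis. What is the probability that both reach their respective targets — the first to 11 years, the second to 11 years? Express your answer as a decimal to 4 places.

p₁ = l(11)/l(8) = 1740/2284 = 0.761821; p₂ = l(11)/l(7) = 1740/2544 = 0.683962.
P(both) = p₁ × p₂ = 0.761821 × 0.683962 = 0.521057.

0.5211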